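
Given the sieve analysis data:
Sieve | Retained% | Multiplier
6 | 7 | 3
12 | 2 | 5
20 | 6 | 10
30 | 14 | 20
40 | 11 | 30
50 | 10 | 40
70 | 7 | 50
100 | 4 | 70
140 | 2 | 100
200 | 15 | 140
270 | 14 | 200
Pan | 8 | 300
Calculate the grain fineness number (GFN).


Formula: GFN = sum(pct * multiplier) / sum(pct)
sum(pct * multiplier) = 9231
sum(pct) = 100
GFN = 9231 / 100 = 92.31

92.31


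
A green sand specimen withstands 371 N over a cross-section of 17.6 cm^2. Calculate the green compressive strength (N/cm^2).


Formula: Compressive Strength = Force / Area
Strength = 371 N / 17.6 cm^2 = 21.0795 N/cm^2

Answer: 21.0795 N/cm^2


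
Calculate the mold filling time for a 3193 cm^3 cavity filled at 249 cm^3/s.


Formula: t_fill = V_mold / Q_flow
t = 3193 cm^3 / 249 cm^3/s = 12.8233 s

Final answer: 12.8233 s


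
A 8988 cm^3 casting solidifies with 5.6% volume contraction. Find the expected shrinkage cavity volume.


Formula: V_shrink = V_casting * shrinkage_pct / 100
V_shrink = 8988 cm^3 * 5.6 / 100 = 503.3280 cm^3


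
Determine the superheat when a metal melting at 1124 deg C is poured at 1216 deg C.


Formula: Superheat = T_pour - T_melt
Superheat = 1216 - 1124 = 92 deg C

Final answer: 92 deg C


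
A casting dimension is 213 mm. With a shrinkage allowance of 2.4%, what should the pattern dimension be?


Formula: L_pattern = L_casting * (1 + shrinkage_rate/100)
Shrinkage factor = 1 + 2.4/100 = 1.024
L_pattern = 213 mm * 1.024 = 218.1120 mm

Answer: 218.1120 mm


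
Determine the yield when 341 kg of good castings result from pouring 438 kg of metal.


Formula: Casting Yield = (W_good / W_total) * 100
Yield = (341 kg / 438 kg) * 100 = 77.8539%


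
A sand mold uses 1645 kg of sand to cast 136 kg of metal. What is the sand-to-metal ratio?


Formula: Sand-to-Metal Ratio = W_sand / W_metal
Ratio = 1645 kg / 136 kg = 12.0956


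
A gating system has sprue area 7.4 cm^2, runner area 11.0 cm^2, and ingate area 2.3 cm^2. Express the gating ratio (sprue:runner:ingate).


Sprue:Runner:Ingate = 1 : 11.0/7.4 : 2.3/7.4 = 1:1.49:0.31

1:1.49:0.31


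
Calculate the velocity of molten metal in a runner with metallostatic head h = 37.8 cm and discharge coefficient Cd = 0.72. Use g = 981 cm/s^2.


Formula: v = Cd * sqrt(2 * g * h)  (Torricelli with discharge coefficient)
2*g*h = 2 * 981 * 37.8 = 74163.6 cm^2/s^2
sqrt(74163.6) = 272.32995 cm/s
v = 0.72 * 272.32995 = 196.0776 cm/s


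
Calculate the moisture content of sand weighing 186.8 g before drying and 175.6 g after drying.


Formula: MC = (W_wet - W_dry) / W_wet * 100
Water mass = 186.8 - 175.6 = 11.2 g
MC = 11.2 / 186.8 * 100 = 5.9957%

5.9957%


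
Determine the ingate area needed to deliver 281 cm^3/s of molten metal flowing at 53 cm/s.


Formula: A_ingate = Q / v  (continuity equation)
A = 281 cm^3/s / 53 cm/s = 5.3019 cm^2

Final answer: 5.3019 cm^2


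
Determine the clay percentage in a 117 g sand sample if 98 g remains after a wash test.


Formula: Clay% = (W_total - W_washed) / W_total * 100
Clay mass = 117 - 98 = 19 g
Clay% = 19 / 117 * 100 = 16.2393%

Final answer: 16.2393%


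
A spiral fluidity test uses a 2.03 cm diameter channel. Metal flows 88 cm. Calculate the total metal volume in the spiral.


Formula: V = pi * (d/2)^2 * L  (cylinder volume)
Radius = 2.03/2 = 1.015 cm
V = pi * 1.015^2 * 88 = 284.8162 cm^3

Answer: 284.8162 cm^3


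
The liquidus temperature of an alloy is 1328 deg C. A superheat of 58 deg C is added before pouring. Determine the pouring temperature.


Formula: T_pour = T_melt + Superheat
T_pour = 1328 + 58 = 1386 deg C

Answer: 1386 deg C


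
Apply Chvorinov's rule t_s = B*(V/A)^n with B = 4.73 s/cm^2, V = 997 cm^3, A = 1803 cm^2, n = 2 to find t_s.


Formula: t_s = B * (V/A)^n  (Chvorinov's rule, n=2)
Modulus M = V/A = 997/1803 = 0.552967 cm
M^2 = 0.552967^2 = 0.305773 cm^2
t_s = 4.73 * 0.305773 = 1.4463 s

1.4463 s


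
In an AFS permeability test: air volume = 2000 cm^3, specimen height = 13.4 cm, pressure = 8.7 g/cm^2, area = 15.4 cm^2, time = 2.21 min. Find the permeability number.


Formula: Permeability Number P = (V * H) / (p * A * t)
Numerator: V * H = 2000 * 13.4 = 26800.0
Denominator: p * A * t = 8.7 * 15.4 * 2.21 = 296.0958
P = 26800.0 / 296.0958 = 90.5112

Final answer: 90.5112


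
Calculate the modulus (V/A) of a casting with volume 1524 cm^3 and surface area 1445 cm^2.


Formula: Casting Modulus M = V / A
M = 1524 cm^3 / 1445 cm^2 = 1.0547 cm

Final answer: 1.0547 cm


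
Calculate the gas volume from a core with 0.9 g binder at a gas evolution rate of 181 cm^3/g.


Formula: V_gas = W_binder * gas_evolution_rate
V = 0.9 g * 181 cm^3/g = 162.9000 cm^3


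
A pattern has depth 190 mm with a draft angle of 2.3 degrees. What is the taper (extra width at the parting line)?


Formula: taper = depth * tan(draft_angle)
tan(2.3 deg) = 0.0401641
taper = 190 mm * 0.0401641 = 7.6312 mm

7.6312 mm


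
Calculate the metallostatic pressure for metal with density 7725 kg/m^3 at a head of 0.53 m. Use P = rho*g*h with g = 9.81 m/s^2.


Formula: P = rho * g * h
rho * g = 7725 * 9.81 = 75782.25 N/m^3
P = 75782.25 * 0.53 = 40164.5925 Pa


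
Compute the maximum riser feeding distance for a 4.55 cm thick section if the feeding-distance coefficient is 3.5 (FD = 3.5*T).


Formula: FD = 3.5 * T  (riser feeding-distance rule)
FD = 3.5 * 4.55 cm = 15.9250 cm

Answer: 15.9250 cm


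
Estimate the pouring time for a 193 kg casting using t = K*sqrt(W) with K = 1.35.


Formula: t = K * sqrt(W)
sqrt(W) = sqrt(193) = 13.89244
t = 1.35 * 13.89244 = 18.7548 s


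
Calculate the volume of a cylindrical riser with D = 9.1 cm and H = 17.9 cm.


Formula: V = pi * (D/2)^2 * H  (cylinder volume)
Radius = D/2 = 9.1/2 = 4.55 cm
V = pi * 4.55^2 * 17.9 = 1164.1949 cm^3

Answer: 1164.1949 cm^3


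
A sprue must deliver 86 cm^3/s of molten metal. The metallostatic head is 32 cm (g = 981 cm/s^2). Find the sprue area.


Formula: v = sqrt(2*g*h), A = Q/v
Velocity: v = sqrt(2 * 981 * 32) = sqrt(62784) = 250.5674 cm/s
Sprue area: A = Q / v = 86 / 250.5674 = 0.3432 cm^2

0.3432 cm^2


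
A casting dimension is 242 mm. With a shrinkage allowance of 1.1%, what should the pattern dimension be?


Formula: L_pattern = L_casting * (1 + shrinkage_rate/100)
Shrinkage factor = 1 + 1.1/100 = 1.011
L_pattern = 242 mm * 1.011 = 244.6620 mm


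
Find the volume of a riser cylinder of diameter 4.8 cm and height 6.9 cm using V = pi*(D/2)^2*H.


Formula: V = pi * (D/2)^2 * H  (cylinder volume)
Radius = D/2 = 4.8/2 = 2.4 cm
V = pi * 2.4^2 * 6.9 = 124.8595 cm^3

Answer: 124.8595 cm^3


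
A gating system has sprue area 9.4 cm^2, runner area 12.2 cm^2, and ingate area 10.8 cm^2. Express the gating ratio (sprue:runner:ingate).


Sprue:Runner:Ingate = 1 : 12.2/9.4 : 10.8/9.4 = 1:1.30:1.15

1:1.30:1.15


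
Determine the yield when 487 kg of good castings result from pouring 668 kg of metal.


Formula: Casting Yield = (W_good / W_total) * 100
Yield = (487 kg / 668 kg) * 100 = 72.9042%


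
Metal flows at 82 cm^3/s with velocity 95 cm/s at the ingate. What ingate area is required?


Formula: A_ingate = Q / v  (continuity equation)
A = 82 cm^3/s / 95 cm/s = 0.8632 cm^2

Answer: 0.8632 cm^2


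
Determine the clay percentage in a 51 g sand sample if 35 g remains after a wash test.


Formula: Clay% = (W_total - W_washed) / W_total * 100
Clay mass = 51 - 35 = 16 g
Clay% = 16 / 51 * 100 = 31.3725%

Answer: 31.3725%


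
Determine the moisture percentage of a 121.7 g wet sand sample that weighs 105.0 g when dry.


Formula: MC = (W_wet - W_dry) / W_wet * 100
Water mass = 121.7 - 105.0 = 16.7 g
MC = 16.7 / 121.7 * 100 = 13.7223%

Final answer: 13.7223%


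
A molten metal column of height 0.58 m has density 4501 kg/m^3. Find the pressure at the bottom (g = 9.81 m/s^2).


Formula: P = rho * g * h
rho * g = 4501 * 9.81 = 44154.81 N/m^3
P = 44154.81 * 0.58 = 25609.7898 Pa


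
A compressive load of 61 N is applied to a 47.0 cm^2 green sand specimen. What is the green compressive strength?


Formula: Compressive Strength = Force / Area
Strength = 61 N / 47.0 cm^2 = 1.2979 N/cm^2

Answer: 1.2979 N/cm^2


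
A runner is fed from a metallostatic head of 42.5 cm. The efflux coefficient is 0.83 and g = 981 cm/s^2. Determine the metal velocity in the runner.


Formula: v = Cd * sqrt(2 * g * h)  (Torricelli with discharge coefficient)
2*g*h = 2 * 981 * 42.5 = 83385.0 cm^2/s^2
sqrt(83385.0) = 288.76461 cm/s
v = 0.83 * 288.76461 = 239.6746 cm/s

Answer: 239.6746 cm/s


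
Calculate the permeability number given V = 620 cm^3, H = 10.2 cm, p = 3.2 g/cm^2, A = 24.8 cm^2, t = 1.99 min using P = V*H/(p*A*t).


Formula: Permeability Number P = (V * H) / (p * A * t)
Numerator: V * H = 620 * 10.2 = 6324.0
Denominator: p * A * t = 3.2 * 24.8 * 1.99 = 157.9264
P = 6324.0 / 157.9264 = 40.0440

Answer: 40.0440


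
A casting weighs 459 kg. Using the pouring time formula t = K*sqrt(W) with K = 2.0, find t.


Formula: t = K * sqrt(W)
sqrt(W) = sqrt(459) = 21.42429
t = 2.0 * 21.42429 = 42.8486 s


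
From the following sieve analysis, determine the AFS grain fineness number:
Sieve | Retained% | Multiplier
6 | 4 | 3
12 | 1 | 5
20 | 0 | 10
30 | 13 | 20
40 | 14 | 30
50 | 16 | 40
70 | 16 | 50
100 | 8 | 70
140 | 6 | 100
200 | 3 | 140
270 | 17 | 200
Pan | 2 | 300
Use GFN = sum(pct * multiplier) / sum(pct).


Formula: GFN = sum(pct * multiplier) / sum(pct)
sum(pct * multiplier) = 7717
sum(pct) = 100
GFN = 7717 / 100 = 77.17


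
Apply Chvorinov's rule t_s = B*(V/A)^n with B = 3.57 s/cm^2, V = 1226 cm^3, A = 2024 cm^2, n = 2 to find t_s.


Formula: t_s = B * (V/A)^n  (Chvorinov's rule, n=2)
Modulus M = V/A = 1226/2024 = 0.605731 cm
M^2 = 0.605731^2 = 0.366910 cm^2
t_s = 3.57 * 0.366910 = 1.3099 s

Answer: 1.3099 s


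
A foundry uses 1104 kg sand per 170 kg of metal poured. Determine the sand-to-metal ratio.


Formula: Sand-to-Metal Ratio = W_sand / W_metal
Ratio = 1104 kg / 170 kg = 6.4941

6.4941


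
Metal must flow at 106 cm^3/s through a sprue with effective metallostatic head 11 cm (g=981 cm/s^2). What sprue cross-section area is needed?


Formula: v = sqrt(2*g*h), A = Q/v
Velocity: v = sqrt(2 * 981 * 11) = sqrt(21582) = 146.9081 cm/s
Sprue area: A = Q / v = 106 / 146.9081 = 0.7215 cm^2

Answer: 0.7215 cm^2


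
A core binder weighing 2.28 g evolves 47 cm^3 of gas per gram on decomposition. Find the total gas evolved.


Formula: V_gas = W_binder * gas_evolution_rate
V = 2.28 g * 47 cm^3/g = 107.1600 cm^3

107.1600 cm^3


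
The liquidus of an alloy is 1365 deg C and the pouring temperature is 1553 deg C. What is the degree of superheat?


Formula: Superheat = T_pour - T_melt
Superheat = 1553 - 1365 = 188 deg C

Final answer: 188 deg C


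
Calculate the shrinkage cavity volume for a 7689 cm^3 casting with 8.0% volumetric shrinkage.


Formula: V_shrink = V_casting * shrinkage_pct / 100
V_shrink = 7689 cm^3 * 8.0 / 100 = 615.1200 cm^3

Final answer: 615.1200 cm^3


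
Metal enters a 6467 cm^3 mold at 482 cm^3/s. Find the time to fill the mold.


Formula: t_fill = V_mold / Q_flow
t = 6467 cm^3 / 482 cm^3/s = 13.4170 s

Final answer: 13.4170 s


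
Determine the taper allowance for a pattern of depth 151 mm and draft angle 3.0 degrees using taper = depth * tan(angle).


Formula: taper = depth * tan(draft_angle)
tan(3.0 deg) = 0.0524078
taper = 151 mm * 0.0524078 = 7.9136 mm


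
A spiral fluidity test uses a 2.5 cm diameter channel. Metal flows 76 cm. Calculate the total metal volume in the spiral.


Formula: V = pi * (d/2)^2 * L  (cylinder volume)
Radius = 2.5/2 = 1.25 cm
V = pi * 1.25^2 * 76 = 373.0641 cm^3

373.0641 cm^3


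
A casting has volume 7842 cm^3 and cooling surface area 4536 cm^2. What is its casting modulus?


Formula: Casting Modulus M = V / A
M = 7842 cm^3 / 4536 cm^2 = 1.7288 cm

Final answer: 1.7288 cm


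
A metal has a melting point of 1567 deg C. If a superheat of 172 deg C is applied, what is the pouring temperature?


Formula: T_pour = T_melt + Superheat
T_pour = 1567 + 172 = 1739 deg C

Answer: 1739 deg C


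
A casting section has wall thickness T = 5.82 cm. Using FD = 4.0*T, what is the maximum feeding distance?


Formula: FD = 4.0 * T  (riser feeding-distance rule)
FD = 4.0 * 5.82 cm = 23.2800 cm

23.2800 cm


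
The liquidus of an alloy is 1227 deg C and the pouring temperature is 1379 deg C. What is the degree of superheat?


Formula: Superheat = T_pour - T_melt
Superheat = 1379 - 1227 = 152 deg C

Final answer: 152 deg C


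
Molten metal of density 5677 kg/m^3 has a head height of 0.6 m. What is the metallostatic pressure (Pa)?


Formula: P = rho * g * h
rho * g = 5677 * 9.81 = 55691.37 N/m^3
P = 55691.37 * 0.6 = 33414.8220 Pa

Final answer: 33414.8220 Pa


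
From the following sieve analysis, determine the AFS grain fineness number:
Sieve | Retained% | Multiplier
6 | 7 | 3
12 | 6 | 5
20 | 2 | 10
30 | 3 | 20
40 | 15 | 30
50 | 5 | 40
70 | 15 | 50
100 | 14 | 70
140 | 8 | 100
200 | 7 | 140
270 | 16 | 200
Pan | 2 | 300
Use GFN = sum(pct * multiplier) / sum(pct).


Formula: GFN = sum(pct * multiplier) / sum(pct)
sum(pct * multiplier) = 8091
sum(pct) = 100
GFN = 8091 / 100 = 80.91

80.91


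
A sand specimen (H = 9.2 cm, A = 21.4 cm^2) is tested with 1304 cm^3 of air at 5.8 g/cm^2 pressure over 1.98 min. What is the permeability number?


Formula: Permeability Number P = (V * H) / (p * A * t)
Numerator: V * H = 1304 * 9.2 = 11996.8
Denominator: p * A * t = 5.8 * 21.4 * 1.98 = 245.7576
P = 11996.8 / 245.7576 = 48.8156

Answer: 48.8156


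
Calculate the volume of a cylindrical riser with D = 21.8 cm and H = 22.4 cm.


Formula: V = pi * (D/2)^2 * H  (cylinder volume)
Radius = D/2 = 21.8/2 = 10.9 cm
V = pi * 10.9^2 * 22.4 = 8360.8588 cm^3

Final answer: 8360.8588 cm^3


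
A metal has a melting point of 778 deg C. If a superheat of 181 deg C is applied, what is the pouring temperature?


Formula: T_pour = T_melt + Superheat
T_pour = 778 + 181 = 959 deg C

959 deg C


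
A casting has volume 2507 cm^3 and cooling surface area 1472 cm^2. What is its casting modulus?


Formula: Casting Modulus M = V / A
M = 2507 cm^3 / 1472 cm^2 = 1.7031 cm

Answer: 1.7031 cm


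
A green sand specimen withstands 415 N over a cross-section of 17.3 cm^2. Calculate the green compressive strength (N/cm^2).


Formula: Compressive Strength = Force / Area
Strength = 415 N / 17.3 cm^2 = 23.9884 N/cm^2


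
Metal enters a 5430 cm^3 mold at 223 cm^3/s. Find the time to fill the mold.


Formula: t_fill = V_mold / Q_flow
t = 5430 cm^3 / 223 cm^3/s = 24.3498 s

24.3498 s


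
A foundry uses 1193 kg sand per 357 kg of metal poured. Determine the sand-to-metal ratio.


Formula: Sand-to-Metal Ratio = W_sand / W_metal
Ratio = 1193 kg / 357 kg = 3.3417

Final answer: 3.3417


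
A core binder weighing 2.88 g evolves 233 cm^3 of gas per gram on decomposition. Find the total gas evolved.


Formula: V_gas = W_binder * gas_evolution_rate
V = 2.88 g * 233 cm^3/g = 671.0400 cm^3


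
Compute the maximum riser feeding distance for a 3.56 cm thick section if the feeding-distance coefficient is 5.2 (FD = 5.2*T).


Formula: FD = 5.2 * T  (riser feeding-distance rule)
FD = 5.2 * 3.56 cm = 18.5120 cm

Final answer: 18.5120 cm


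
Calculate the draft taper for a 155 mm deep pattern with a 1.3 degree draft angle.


Formula: taper = depth * tan(draft_angle)
tan(1.3 deg) = 0.0226932
taper = 155 mm * 0.0226932 = 3.5174 mm

Answer: 3.5174 mm


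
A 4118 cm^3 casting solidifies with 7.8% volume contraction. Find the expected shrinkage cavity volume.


Formula: V_shrink = V_casting * shrinkage_pct / 100
V_shrink = 4118 cm^3 * 7.8 / 100 = 321.2040 cm^3

321.2040 cm^3


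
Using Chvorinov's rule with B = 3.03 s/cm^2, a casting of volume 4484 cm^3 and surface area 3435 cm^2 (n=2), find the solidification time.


Formula: t_s = B * (V/A)^n  (Chvorinov's rule, n=2)
Modulus M = V/A = 4484/3435 = 1.305386 cm
M^2 = 1.305386^2 = 1.704033 cm^2
t_s = 3.03 * 1.704033 = 5.1632 s


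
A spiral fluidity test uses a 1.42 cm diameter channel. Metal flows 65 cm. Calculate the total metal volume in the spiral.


Formula: V = pi * (d/2)^2 * L  (cylinder volume)
Radius = 1.42/2 = 0.71 cm
V = pi * 0.71^2 * 65 = 102.9390 cm^3


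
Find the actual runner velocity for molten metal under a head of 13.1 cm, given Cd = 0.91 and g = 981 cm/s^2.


Formula: v = Cd * sqrt(2 * g * h)  (Torricelli with discharge coefficient)
2*g*h = 2 * 981 * 13.1 = 25702.2 cm^2/s^2
sqrt(25702.2) = 160.31906 cm/s
v = 0.91 * 160.31906 = 145.8903 cm/s


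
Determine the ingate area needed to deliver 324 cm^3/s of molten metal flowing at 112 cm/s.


Formula: A_ingate = Q / v  (continuity equation)
A = 324 cm^3/s / 112 cm/s = 2.8929 cm^2

Final answer: 2.8929 cm^2


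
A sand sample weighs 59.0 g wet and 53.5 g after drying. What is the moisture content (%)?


Formula: MC = (W_wet - W_dry) / W_wet * 100
Water mass = 59.0 - 53.5 = 5.5 g
MC = 5.5 / 59.0 * 100 = 9.3220%

9.3220%


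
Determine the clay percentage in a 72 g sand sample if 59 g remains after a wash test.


Formula: Clay% = (W_total - W_washed) / W_total * 100
Clay mass = 72 - 59 = 13 g
Clay% = 13 / 72 * 100 = 18.0556%


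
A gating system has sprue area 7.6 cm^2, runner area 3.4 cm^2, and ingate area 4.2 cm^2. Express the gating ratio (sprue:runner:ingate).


Sprue:Runner:Ingate = 1 : 3.4/7.6 : 4.2/7.6 = 1:0.45:0.55

Final answer: 1:0.45:0.55


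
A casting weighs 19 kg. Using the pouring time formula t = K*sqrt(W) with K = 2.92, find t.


Formula: t = K * sqrt(W)
sqrt(W) = sqrt(19) = 4.35890
t = 2.92 * 4.35890 = 12.7280 s


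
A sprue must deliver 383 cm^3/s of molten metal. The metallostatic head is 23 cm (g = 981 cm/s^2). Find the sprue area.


Formula: v = sqrt(2*g*h), A = Q/v
Velocity: v = sqrt(2 * 981 * 23) = sqrt(45126) = 212.4288 cm/s
Sprue area: A = Q / v = 383 / 212.4288 = 1.8030 cm^2

Answer: 1.8030 cm^2


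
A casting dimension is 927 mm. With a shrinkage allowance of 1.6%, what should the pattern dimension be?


Formula: L_pattern = L_casting * (1 + shrinkage_rate/100)
Shrinkage factor = 1 + 1.6/100 = 1.016
L_pattern = 927 mm * 1.016 = 941.8320 mm

Answer: 941.8320 mm


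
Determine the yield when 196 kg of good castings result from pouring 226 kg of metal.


Formula: Casting Yield = (W_good / W_total) * 100
Yield = (196 kg / 226 kg) * 100 = 86.7257%

86.7257%


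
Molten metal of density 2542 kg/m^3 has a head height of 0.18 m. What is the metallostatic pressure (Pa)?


Formula: P = rho * g * h
rho * g = 2542 * 9.81 = 24937.02 N/m^3
P = 24937.02 * 0.18 = 4488.6636 Pa


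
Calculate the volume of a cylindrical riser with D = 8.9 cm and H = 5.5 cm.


Formula: V = pi * (D/2)^2 * H  (cylinder volume)
Radius = D/2 = 8.9/2 = 4.45 cm
V = pi * 4.45^2 * 5.5 = 342.1626 cm^3


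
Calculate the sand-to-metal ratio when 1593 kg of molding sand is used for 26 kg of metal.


Formula: Sand-to-Metal Ratio = W_sand / W_metal
Ratio = 1593 kg / 26 kg = 61.2692


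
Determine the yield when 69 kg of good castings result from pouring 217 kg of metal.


Formula: Casting Yield = (W_good / W_total) * 100
Yield = (69 kg / 217 kg) * 100 = 31.7972%


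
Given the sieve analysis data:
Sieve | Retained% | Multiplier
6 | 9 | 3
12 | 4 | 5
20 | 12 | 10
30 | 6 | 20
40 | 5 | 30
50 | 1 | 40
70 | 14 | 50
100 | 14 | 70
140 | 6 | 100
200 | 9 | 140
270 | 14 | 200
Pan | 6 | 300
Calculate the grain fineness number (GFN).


Formula: GFN = sum(pct * multiplier) / sum(pct)
sum(pct * multiplier) = 8617
sum(pct) = 100
GFN = 8617 / 100 = 86.17

Final answer: 86.17


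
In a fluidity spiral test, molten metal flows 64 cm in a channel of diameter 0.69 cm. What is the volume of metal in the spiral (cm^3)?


Formula: V = pi * (d/2)^2 * L  (cylinder volume)
Radius = 0.69/2 = 0.345 cm
V = pi * 0.345^2 * 64 = 23.9314 cm^3

23.9314 cm^3


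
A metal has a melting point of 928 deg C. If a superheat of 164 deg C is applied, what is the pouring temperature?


Formula: T_pour = T_melt + Superheat
T_pour = 928 + 164 = 1092 deg C

Answer: 1092 deg C


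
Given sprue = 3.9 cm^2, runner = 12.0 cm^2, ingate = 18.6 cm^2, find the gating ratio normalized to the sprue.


Sprue:Runner:Ingate = 1 : 12.0/3.9 : 18.6/3.9 = 1:3.08:4.77

Answer: 1:3.08:4.77


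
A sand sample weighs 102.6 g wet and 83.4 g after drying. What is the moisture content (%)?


Formula: MC = (W_wet - W_dry) / W_wet * 100
Water mass = 102.6 - 83.4 = 19.2 g
MC = 19.2 / 102.6 * 100 = 18.7135%


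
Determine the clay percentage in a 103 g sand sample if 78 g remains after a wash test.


Formula: Clay% = (W_total - W_washed) / W_total * 100
Clay mass = 103 - 78 = 25 g
Clay% = 25 / 103 * 100 = 24.2718%

24.2718%


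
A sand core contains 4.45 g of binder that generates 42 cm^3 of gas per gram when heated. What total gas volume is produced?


Formula: V_gas = W_binder * gas_evolution_rate
V = 4.45 g * 42 cm^3/g = 186.9000 cm^3

Answer: 186.9000 cm^3


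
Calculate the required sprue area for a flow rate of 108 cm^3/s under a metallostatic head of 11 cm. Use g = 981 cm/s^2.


Formula: v = sqrt(2*g*h), A = Q/v
Velocity: v = sqrt(2 * 981 * 11) = sqrt(21582) = 146.9081 cm/s
Sprue area: A = Q / v = 108 / 146.9081 = 0.7352 cm^2

Final answer: 0.7352 cm^2


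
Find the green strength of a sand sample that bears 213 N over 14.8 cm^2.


Formula: Compressive Strength = Force / Area
Strength = 213 N / 14.8 cm^2 = 14.3919 N/cm^2

14.3919 N/cm^2


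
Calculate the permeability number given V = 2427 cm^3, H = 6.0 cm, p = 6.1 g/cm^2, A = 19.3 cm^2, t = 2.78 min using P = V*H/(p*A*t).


Formula: Permeability Number P = (V * H) / (p * A * t)
Numerator: V * H = 2427 * 6.0 = 14562.0
Denominator: p * A * t = 6.1 * 19.3 * 2.78 = 327.2894
P = 14562.0 / 327.2894 = 44.4927


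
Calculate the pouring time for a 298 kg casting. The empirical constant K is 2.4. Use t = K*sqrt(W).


Formula: t = K * sqrt(W)
sqrt(W) = sqrt(298) = 17.26268
t = 2.4 * 17.26268 = 41.4304 s

41.4304 s


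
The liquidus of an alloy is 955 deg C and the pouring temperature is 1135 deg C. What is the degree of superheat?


Formula: Superheat = T_pour - T_melt
Superheat = 1135 - 955 = 180 deg C

Answer: 180 deg C


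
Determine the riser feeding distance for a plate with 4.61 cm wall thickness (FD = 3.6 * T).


Formula: FD = 3.6 * T  (riser feeding-distance rule)
FD = 3.6 * 4.61 cm = 16.5960 cm

16.5960 cm


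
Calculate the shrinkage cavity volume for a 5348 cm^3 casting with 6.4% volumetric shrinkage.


Formula: V_shrink = V_casting * shrinkage_pct / 100
V_shrink = 5348 cm^3 * 6.4 / 100 = 342.2720 cm^3

342.2720 cm^3


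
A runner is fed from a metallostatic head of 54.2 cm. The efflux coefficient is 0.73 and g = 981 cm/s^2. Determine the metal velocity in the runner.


Formula: v = Cd * sqrt(2 * g * h)  (Torricelli with discharge coefficient)
2*g*h = 2 * 981 * 54.2 = 106340.4 cm^2/s^2
sqrt(106340.4) = 326.09876 cm/s
v = 0.73 * 326.09876 = 238.0521 cm/s


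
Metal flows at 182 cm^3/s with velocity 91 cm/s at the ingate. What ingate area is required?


Formula: A_ingate = Q / v  (continuity equation)
A = 182 cm^3/s / 91 cm/s = 2.0000 cm^2

Final answer: 2.0000 cm^2


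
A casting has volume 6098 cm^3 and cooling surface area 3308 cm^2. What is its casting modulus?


Formula: Casting Modulus M = V / A
M = 6098 cm^3 / 3308 cm^2 = 1.8434 cm

1.8434 cm


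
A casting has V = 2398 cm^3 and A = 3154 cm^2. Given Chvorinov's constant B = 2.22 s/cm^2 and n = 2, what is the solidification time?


Formula: t_s = B * (V/A)^n  (Chvorinov's rule, n=2)
Modulus M = V/A = 2398/3154 = 0.760304 cm
M^2 = 0.760304^2 = 0.578062 cm^2
t_s = 2.22 * 0.578062 = 1.2833 s

Answer: 1.2833 s


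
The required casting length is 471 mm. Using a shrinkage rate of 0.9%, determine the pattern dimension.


Formula: L_pattern = L_casting * (1 + shrinkage_rate/100)
Shrinkage factor = 1 + 0.9/100 = 1.009
L_pattern = 471 mm * 1.009 = 475.2390 mm

475.2390 mm


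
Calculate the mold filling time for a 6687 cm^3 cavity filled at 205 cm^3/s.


Formula: t_fill = V_mold / Q_flow
t = 6687 cm^3 / 205 cm^3/s = 32.6195 s

32.6195 s


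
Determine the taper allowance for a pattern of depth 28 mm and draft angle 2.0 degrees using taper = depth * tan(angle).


Formula: taper = depth * tan(draft_angle)
tan(2.0 deg) = 0.0349208
taper = 28 mm * 0.0349208 = 0.9778 mm

0.9778 mm


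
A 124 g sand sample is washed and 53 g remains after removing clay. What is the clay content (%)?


Formula: Clay% = (W_total - W_washed) / W_total * 100
Clay mass = 124 - 53 = 71 g
Clay% = 71 / 124 * 100 = 57.2581%

57.2581%


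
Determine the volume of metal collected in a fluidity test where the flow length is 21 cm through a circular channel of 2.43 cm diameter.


Formula: V = pi * (d/2)^2 * L  (cylinder volume)
Radius = 2.43/2 = 1.215 cm
V = pi * 1.215^2 * 21 = 97.3916 cm^3

97.3916 cm^3


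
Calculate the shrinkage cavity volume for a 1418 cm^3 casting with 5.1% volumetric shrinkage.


Formula: V_shrink = V_casting * shrinkage_pct / 100
V_shrink = 1418 cm^3 * 5.1 / 100 = 72.3180 cm^3

72.3180 cm^3


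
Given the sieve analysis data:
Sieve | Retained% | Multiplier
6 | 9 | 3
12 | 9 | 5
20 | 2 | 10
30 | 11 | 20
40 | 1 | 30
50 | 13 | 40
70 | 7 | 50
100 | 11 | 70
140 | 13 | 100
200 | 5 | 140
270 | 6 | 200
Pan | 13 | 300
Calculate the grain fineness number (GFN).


Formula: GFN = sum(pct * multiplier) / sum(pct)
sum(pct * multiplier) = 9082
sum(pct) = 100
GFN = 9082 / 100 = 90.82

Final answer: 90.82


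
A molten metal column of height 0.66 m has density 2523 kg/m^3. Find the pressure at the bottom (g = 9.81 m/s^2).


Formula: P = rho * g * h
rho * g = 2523 * 9.81 = 24750.63 N/m^3
P = 24750.63 * 0.66 = 16335.4158 Pa


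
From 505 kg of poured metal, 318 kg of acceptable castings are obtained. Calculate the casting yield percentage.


Formula: Casting Yield = (W_good / W_total) * 100
Yield = (318 kg / 505 kg) * 100 = 62.9703%

62.9703%


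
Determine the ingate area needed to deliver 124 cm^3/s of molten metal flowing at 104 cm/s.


Formula: A_ingate = Q / v  (continuity equation)
A = 124 cm^3/s / 104 cm/s = 1.1923 cm^2

Final answer: 1.1923 cm^2


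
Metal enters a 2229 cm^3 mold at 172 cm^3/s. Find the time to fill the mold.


Formula: t_fill = V_mold / Q_flow
t = 2229 cm^3 / 172 cm^3/s = 12.9593 s

Answer: 12.9593 s


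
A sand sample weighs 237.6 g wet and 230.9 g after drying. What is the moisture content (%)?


Formula: MC = (W_wet - W_dry) / W_wet * 100
Water mass = 237.6 - 230.9 = 6.7 g
MC = 6.7 / 237.6 * 100 = 2.8199%

Final answer: 2.8199%


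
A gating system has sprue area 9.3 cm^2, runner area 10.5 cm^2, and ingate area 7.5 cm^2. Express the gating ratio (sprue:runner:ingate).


Sprue:Runner:Ingate = 1 : 10.5/9.3 : 7.5/9.3 = 1:1.13:0.81

Final answer: 1:1.13:0.81


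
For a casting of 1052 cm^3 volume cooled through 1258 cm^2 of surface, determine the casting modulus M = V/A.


Formula: Casting Modulus M = V / A
M = 1052 cm^3 / 1258 cm^2 = 0.8362 cm

0.8362 cm


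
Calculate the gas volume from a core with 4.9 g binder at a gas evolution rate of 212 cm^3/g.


Formula: V_gas = W_binder * gas_evolution_rate
V = 4.9 g * 212 cm^3/g = 1038.8000 cm^3

Final answer: 1038.8000 cm^3


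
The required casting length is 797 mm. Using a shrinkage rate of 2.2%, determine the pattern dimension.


Formula: L_pattern = L_casting * (1 + shrinkage_rate/100)
Shrinkage factor = 1 + 2.2/100 = 1.022
L_pattern = 797 mm * 1.022 = 814.5340 mm


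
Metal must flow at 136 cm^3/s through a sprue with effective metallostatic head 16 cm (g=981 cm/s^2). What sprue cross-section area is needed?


Formula: v = sqrt(2*g*h), A = Q/v
Velocity: v = sqrt(2 * 981 * 16) = sqrt(31392) = 177.1779 cm/s
Sprue area: A = Q / v = 136 / 177.1779 = 0.7676 cm^2

0.7676 cm^2


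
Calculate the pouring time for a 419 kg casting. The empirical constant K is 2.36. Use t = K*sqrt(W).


Formula: t = K * sqrt(W)
sqrt(W) = sqrt(419) = 20.46949
t = 2.36 * 20.46949 = 48.3080 s

48.3080 s


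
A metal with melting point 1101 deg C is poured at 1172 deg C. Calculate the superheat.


Formula: Superheat = T_pour - T_melt
Superheat = 1172 - 1101 = 71 deg C


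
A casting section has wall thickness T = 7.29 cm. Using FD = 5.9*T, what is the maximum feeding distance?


Formula: FD = 5.9 * T  (riser feeding-distance rule)
FD = 5.9 * 7.29 cm = 43.0110 cm

43.0110 cm


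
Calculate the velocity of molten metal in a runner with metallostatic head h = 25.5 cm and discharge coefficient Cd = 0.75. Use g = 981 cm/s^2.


Formula: v = Cd * sqrt(2 * g * h)  (Torricelli with discharge coefficient)
2*g*h = 2 * 981 * 25.5 = 50031.0 cm^2/s^2
sqrt(50031.0) = 223.67611 cm/s
v = 0.75 * 223.67611 = 167.7571 cm/s

Answer: 167.7571 cm/s


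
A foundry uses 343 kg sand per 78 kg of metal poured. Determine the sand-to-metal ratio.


Formula: Sand-to-Metal Ratio = W_sand / W_metal
Ratio = 343 kg / 78 kg = 4.3974


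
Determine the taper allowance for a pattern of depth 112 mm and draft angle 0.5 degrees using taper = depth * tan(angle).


Formula: taper = depth * tan(draft_angle)
tan(0.5 deg) = 0.0087269
taper = 112 mm * 0.0087269 = 0.9774 mm

0.9774 mm


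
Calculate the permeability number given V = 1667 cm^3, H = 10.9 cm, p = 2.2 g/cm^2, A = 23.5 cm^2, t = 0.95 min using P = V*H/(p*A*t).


Formula: Permeability Number P = (V * H) / (p * A * t)
Numerator: V * H = 1667 * 10.9 = 18170.3
Denominator: p * A * t = 2.2 * 23.5 * 0.95 = 49.115
P = 18170.3 / 49.115 = 369.9542


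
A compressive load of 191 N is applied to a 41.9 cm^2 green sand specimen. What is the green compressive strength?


Formula: Compressive Strength = Force / Area
Strength = 191 N / 41.9 cm^2 = 4.5585 N/cm^2


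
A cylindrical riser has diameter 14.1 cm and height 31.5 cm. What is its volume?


Formula: V = pi * (D/2)^2 * H  (cylinder volume)
Radius = D/2 = 14.1/2 = 7.05 cm
V = pi * 7.05^2 * 31.5 = 4918.5678 cm^3


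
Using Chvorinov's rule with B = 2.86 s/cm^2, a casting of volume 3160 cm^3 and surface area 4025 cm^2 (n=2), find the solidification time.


Formula: t_s = B * (V/A)^n  (Chvorinov's rule, n=2)
Modulus M = V/A = 3160/4025 = 0.785093 cm
M^2 = 0.785093^2 = 0.616371 cm^2
t_s = 2.86 * 0.616371 = 1.7628 s

1.7628 s


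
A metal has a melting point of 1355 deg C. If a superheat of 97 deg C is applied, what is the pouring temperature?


Formula: T_pour = T_melt + Superheat
T_pour = 1355 + 97 = 1452 deg C

Final answer: 1452 deg C


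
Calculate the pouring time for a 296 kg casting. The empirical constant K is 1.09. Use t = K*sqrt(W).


Formula: t = K * sqrt(W)
sqrt(W) = sqrt(296) = 17.20465
t = 1.09 * 17.20465 = 18.7531 s

Final answer: 18.7531 s


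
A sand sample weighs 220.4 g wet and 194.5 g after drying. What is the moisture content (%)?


Formula: MC = (W_wet - W_dry) / W_wet * 100
Water mass = 220.4 - 194.5 = 25.9 g
MC = 25.9 / 220.4 * 100 = 11.7514%

Answer: 11.7514%


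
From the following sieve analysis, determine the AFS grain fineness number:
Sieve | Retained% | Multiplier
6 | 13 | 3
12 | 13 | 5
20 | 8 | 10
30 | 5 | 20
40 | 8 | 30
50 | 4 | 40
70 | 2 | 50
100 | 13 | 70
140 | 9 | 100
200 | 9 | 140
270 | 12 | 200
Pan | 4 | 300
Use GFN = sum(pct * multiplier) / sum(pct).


Formula: GFN = sum(pct * multiplier) / sum(pct)
sum(pct * multiplier) = 7454
sum(pct) = 100
GFN = 7454 / 100 = 74.54


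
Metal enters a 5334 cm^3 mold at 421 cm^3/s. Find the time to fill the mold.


Formula: t_fill = V_mold / Q_flow
t = 5334 cm^3 / 421 cm^3/s = 12.6698 s

12.6698 s


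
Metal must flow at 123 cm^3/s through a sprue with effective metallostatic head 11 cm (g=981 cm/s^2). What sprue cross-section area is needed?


Formula: v = sqrt(2*g*h), A = Q/v
Velocity: v = sqrt(2 * 981 * 11) = sqrt(21582) = 146.9081 cm/s
Sprue area: A = Q / v = 123 / 146.9081 = 0.8373 cm^2


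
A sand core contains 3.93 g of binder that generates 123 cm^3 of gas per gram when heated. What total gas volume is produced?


Formula: V_gas = W_binder * gas_evolution_rate
V = 3.93 g * 123 cm^3/g = 483.3900 cm^3

Answer: 483.3900 cm^3


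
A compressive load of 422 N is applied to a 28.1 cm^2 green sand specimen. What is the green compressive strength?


Formula: Compressive Strength = Force / Area
Strength = 422 N / 28.1 cm^2 = 15.0178 N/cm^2

Answer: 15.0178 N/cm^2


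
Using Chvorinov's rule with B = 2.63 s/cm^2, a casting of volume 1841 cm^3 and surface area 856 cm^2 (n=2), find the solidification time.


Formula: t_s = B * (V/A)^n  (Chvorinov's rule, n=2)
Modulus M = V/A = 1841/856 = 2.150701 cm
M^2 = 2.150701^2 = 4.625515 cm^2
t_s = 2.63 * 4.625515 = 12.1651 s

12.1651 s


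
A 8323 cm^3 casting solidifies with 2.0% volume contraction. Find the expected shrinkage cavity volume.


Formula: V_shrink = V_casting * shrinkage_pct / 100
V_shrink = 8323 cm^3 * 2.0 / 100 = 166.4600 cm^3

Final answer: 166.4600 cm^3


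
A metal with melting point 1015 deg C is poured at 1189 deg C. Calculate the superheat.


Formula: Superheat = T_pour - T_melt
Superheat = 1189 - 1015 = 174 deg C


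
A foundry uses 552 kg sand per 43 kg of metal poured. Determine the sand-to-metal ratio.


Formula: Sand-to-Metal Ratio = W_sand / W_metal
Ratio = 552 kg / 43 kg = 12.8372

12.8372


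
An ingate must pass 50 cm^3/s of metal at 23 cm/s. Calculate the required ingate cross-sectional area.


Formula: A_ingate = Q / v  (continuity equation)
A = 50 cm^3/s / 23 cm/s = 2.1739 cm^2

Answer: 2.1739 cm^2


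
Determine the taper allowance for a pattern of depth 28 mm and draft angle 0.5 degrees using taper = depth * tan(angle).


Formula: taper = depth * tan(draft_angle)
tan(0.5 deg) = 0.0087269
taper = 28 mm * 0.0087269 = 0.2444 mm

Answer: 0.2444 mm


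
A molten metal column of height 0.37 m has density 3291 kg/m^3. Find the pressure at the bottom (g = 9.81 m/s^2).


Formula: P = rho * g * h
rho * g = 3291 * 9.81 = 32284.71 N/m^3
P = 32284.71 * 0.37 = 11945.3427 Pa

11945.3427 Pa


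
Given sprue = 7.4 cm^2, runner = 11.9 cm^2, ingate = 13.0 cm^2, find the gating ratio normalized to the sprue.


Sprue:Runner:Ingate = 1 : 11.9/7.4 : 13.0/7.4 = 1:1.61:1.76

Answer: 1:1.61:1.76


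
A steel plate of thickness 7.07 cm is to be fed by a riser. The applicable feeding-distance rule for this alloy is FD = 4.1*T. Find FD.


Formula: FD = 4.1 * T  (riser feeding-distance rule)
FD = 4.1 * 7.07 cm = 28.9870 cm


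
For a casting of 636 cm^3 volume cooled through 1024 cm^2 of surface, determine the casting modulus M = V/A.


Formula: Casting Modulus M = V / A
M = 636 cm^3 / 1024 cm^2 = 0.6211 cm

0.6211 cm


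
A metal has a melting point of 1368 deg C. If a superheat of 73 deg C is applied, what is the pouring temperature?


Formula: T_pour = T_melt + Superheat
T_pour = 1368 + 73 = 1441 deg C

Final answer: 1441 deg C


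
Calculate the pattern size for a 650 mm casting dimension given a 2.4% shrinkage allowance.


Formula: L_pattern = L_casting * (1 + shrinkage_rate/100)
Shrinkage factor = 1 + 2.4/100 = 1.024
L_pattern = 650 mm * 1.024 = 665.6000 mm


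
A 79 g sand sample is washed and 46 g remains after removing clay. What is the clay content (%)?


Formula: Clay% = (W_total - W_washed) / W_total * 100
Clay mass = 79 - 46 = 33 g
Clay% = 33 / 79 * 100 = 41.7722%

Answer: 41.7722%


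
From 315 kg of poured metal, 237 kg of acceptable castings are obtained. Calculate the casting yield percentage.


Formula: Casting Yield = (W_good / W_total) * 100
Yield = (237 kg / 315 kg) * 100 = 75.2381%

75.2381%


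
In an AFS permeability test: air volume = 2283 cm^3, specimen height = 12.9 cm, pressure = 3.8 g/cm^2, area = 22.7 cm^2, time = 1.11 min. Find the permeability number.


Formula: Permeability Number P = (V * H) / (p * A * t)
Numerator: V * H = 2283 * 12.9 = 29450.7
Denominator: p * A * t = 3.8 * 22.7 * 1.11 = 95.7486
P = 29450.7 / 95.7486 = 307.5836


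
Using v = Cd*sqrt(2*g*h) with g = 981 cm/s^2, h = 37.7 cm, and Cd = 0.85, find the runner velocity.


Formula: v = Cd * sqrt(2 * g * h)  (Torricelli with discharge coefficient)
2*g*h = 2 * 981 * 37.7 = 73967.4 cm^2/s^2
sqrt(73967.4) = 271.96948 cm/s
v = 0.85 * 271.96948 = 231.1741 cm/s

231.1741 cm/s


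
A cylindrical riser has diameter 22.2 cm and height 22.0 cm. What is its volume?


Formula: V = pi * (D/2)^2 * H  (cylinder volume)
Radius = D/2 = 22.2/2 = 11.1 cm
V = pi * 11.1^2 * 22.0 = 8515.6639 cm^3

Final answer: 8515.6639 cm^3


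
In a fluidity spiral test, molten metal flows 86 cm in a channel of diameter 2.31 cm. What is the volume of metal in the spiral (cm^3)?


Formula: V = pi * (d/2)^2 * L  (cylinder volume)
Radius = 2.31/2 = 1.155 cm
V = pi * 1.155^2 * 86 = 360.4228 cm^3

Answer: 360.4228 cm^3


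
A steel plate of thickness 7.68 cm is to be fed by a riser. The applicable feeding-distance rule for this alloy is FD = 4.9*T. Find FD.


Formula: FD = 4.9 * T  (riser feeding-distance rule)
FD = 4.9 * 7.68 cm = 37.6320 cm

37.6320 cm


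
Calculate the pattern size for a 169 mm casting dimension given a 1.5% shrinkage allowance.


Formula: L_pattern = L_casting * (1 + shrinkage_rate/100)
Shrinkage factor = 1 + 1.5/100 = 1.015
L_pattern = 169 mm * 1.015 = 171.5350 mm


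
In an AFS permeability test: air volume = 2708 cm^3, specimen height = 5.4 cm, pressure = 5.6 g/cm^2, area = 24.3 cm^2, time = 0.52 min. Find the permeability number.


Formula: Permeability Number P = (V * H) / (p * A * t)
Numerator: V * H = 2708 * 5.4 = 14623.2
Denominator: p * A * t = 5.6 * 24.3 * 0.52 = 70.7616
P = 14623.2 / 70.7616 = 206.6545

Final answer: 206.6545


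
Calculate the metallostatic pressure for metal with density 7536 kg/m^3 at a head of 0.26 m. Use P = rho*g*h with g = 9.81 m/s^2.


Formula: P = rho * g * h
rho * g = 7536 * 9.81 = 73928.16 N/m^3
P = 73928.16 * 0.26 = 19221.3216 Pa

19221.3216 Pa


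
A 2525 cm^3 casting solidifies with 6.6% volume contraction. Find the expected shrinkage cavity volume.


Formula: V_shrink = V_casting * shrinkage_pct / 100
V_shrink = 2525 cm^3 * 6.6 / 100 = 166.6500 cm^3

Answer: 166.6500 cm^3


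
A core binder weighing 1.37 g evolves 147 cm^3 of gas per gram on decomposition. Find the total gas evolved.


Formula: V_gas = W_binder * gas_evolution_rate
V = 1.37 g * 147 cm^3/g = 201.3900 cm^3

201.3900 cm^3


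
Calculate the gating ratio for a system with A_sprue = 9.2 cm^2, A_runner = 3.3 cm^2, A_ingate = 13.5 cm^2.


Sprue:Runner:Ingate = 1 : 3.3/9.2 : 13.5/9.2 = 1:0.36:1.47

1:0.36:1.47


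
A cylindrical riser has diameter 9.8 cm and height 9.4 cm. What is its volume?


Formula: V = pi * (D/2)^2 * H  (cylinder volume)
Radius = D/2 = 9.8/2 = 4.9 cm
V = pi * 4.9^2 * 9.4 = 709.0386 cm^3

Answer: 709.0386 cm^3


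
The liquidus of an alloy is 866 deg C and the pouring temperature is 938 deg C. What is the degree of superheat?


Formula: Superheat = T_pour - T_melt
Superheat = 938 - 866 = 72 deg C

Final answer: 72 deg C


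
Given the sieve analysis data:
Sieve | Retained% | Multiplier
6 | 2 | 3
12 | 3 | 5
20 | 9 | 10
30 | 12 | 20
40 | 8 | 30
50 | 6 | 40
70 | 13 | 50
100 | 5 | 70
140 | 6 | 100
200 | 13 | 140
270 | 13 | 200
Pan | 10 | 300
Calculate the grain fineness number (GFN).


Formula: GFN = sum(pct * multiplier) / sum(pct)
sum(pct * multiplier) = 9851
sum(pct) = 100
GFN = 9851 / 100 = 98.51

Final answer: 98.51
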